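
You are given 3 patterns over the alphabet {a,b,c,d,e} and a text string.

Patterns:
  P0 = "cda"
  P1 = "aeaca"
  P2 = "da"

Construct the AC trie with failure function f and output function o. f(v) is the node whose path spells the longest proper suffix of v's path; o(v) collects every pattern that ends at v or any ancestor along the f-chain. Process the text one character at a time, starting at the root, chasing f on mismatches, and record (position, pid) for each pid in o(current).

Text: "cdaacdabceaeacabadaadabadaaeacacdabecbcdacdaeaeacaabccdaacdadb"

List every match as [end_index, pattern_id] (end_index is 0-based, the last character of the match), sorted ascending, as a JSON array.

Build:
Trie (insert patterns):
  n0 'ε': a→4 c→1 d→9
  n1 'c': d→2
  n2 'cd': a→3
  n3 'cda': ·  [P0 ends]
  n4 'a': e→5
  n5 'ae': a→6
  n6 'aea': c→7
  n7 'aeac': a→8
  n8 'aeaca': ·  [P1 ends]
  n9 'd': a→10
  n10 'da': ·  [P2 ends]

BFS fail/out derivation:
  n1('c'): parent n0 fail=0; on 'c' 0 → fail=0;  out ∅∪∅=∅
  n4('a'): parent n0 fail=0; on 'a' 0 → fail=0;  out ∅∪∅=∅
  n9('d'): parent n0 fail=0; on 'd' 0 → fail=0;  out ∅∪∅=∅
  n2('cd'): parent n1 fail=0; on 'd' 0 → fail=9;  out ∅∪∅=∅
  n5('ae'): parent n4 fail=0; on 'e' 0 → fail=0;  out ∅∪∅=∅
  n10('da'): parent n9 fail=0; on 'a' 0 → fail=4;  out {2}∪∅={2}
  n3('cda'): parent n2 fail=9; on 'a' 9 → fail=10;  out {0}∪{2}={0,2}
  n6('aea'): parent n5 fail=0; on 'a' 0 → fail=4;  out ∅∪∅=∅
  n7('aeac'): parent n6 fail=4; on 'c' 4→0 → fail=1;  out ∅∪∅=∅
  n8('aeaca'): parent n7 fail=1; on 'a' 1→0 → fail=4;  out {1}∪∅={1}

Text stream:
[0] read 'c'  n0⇒n1
[1] read 'd'  n1⇒n2
[2] read 'a'  n2⇒n3  → match P0@[0:2],P2@[1:2]
[3] read 'a'  n3⇒n4 (fail-walked)
[4] read 'c'  n4⇒n1 (fail-walked)
[5] read 'd'  n1⇒n2
[6] read 'a'  n2⇒n3  → match P0@[4:6],P2@[5:6]
[7] read 'b'  n3⇒n0 (fail-walked)
[8] read 'c'  n0⇒n1
[9] read 'e'  n1⇒n0 (fail-walked)
[10] read 'a'  n0⇒n4
[11] read 'e'  n4⇒n5
[12] read 'a'  n5⇒n6
[13] read 'c'  n6⇒n7
[14] read 'a'  n7⇒n8  → match P1@[10:14]
[15] read 'b'  n8⇒n0 (fail-walked)
[16] read 'a'  n0⇒n4
[17] read 'd'  n4⇒n9 (fail-walked)
[18] read 'a'  n9⇒n10  → match P2@[17:18]
[19] read 'a'  n10⇒n4 (fail-walked)
[20] read 'd'  n4⇒n9 (fail-walked)
[21] read 'a'  n9⇒n10  → match P2@[20:21]
[22] read 'b'  n10⇒n0 (fail-walked)
[23] read 'a'  n0⇒n4
[24] read 'd'  n4⇒n9 (fail-walked)
[25] read 'a'  n9⇒n10  → match P2@[24:25]
[26] read 'a'  n10⇒n4 (fail-walked)
[27] read 'e'  n4⇒n5
[28] read 'a'  n5⇒n6
[29] read 'c'  n6⇒n7
[30] read 'a'  n7⇒n8  → match P1@[26:30]
[31] read 'c'  n8⇒n1 (fail-walked)
[32] read 'd'  n1⇒n2
[33] read 'a'  n2⇒n3  → match P0@[31:33],P2@[32:33]
[34] read 'b'  n3⇒n0 (fail-walked)
[35] read 'e'  n0⇒n0
[36] read 'c'  n0⇒n1
[37] read 'b'  n1⇒n0 (fail-walked)
[38] read 'c'  n0⇒n1
[39] read 'd'  n1⇒n2
[40] read 'a'  n2⇒n3  → match P0@[38:40],P2@[39:40]
[41] read 'c'  n3⇒n1 (fail-walked)
[42] read 'd'  n1⇒n2
[43] read 'a'  n2⇒n3  → match P0@[41:43],P2@[42:43]
[44] read 'e'  n3⇒n5 (fail-walked)
[45] read 'a'  n5⇒n6
[46] read 'e'  n6⇒n5 (fail-walked)
[47] read 'a'  n5⇒n6
[48] read 'c'  n6⇒n7
[49] read 'a'  n7⇒n8  → match P1@[45:49]
[50] read 'a'  n8⇒n4 (fail-walked)
[51] read 'b'  n4⇒n0 (fail-walked)
[52] read 'c'  n0⇒n1
[53] read 'c'  n1⇒n1 (fail-walked)
[54] read 'd'  n1⇒n2
[55] read 'a'  n2⇒n3  → match P0@[53:55],P2@[54:55]
[56] read 'a'  n3⇒n4 (fail-walked)
[57] read 'c'  n4⇒n1 (fail-walked)
[58] read 'd'  n1⇒n2
[59] read 'a'  n2⇒n3  → match P0@[57:59],P2@[58:59]
[60] read 'd'  n3⇒n9 (fail-walked)
[61] read 'b'  n9⇒n0 (fail-walked)

Result: [[2,0],[2,2],[6,0],[6,2],[14,1],[18,2],[21,2],[25,2],[30,1],[33,0],[33,2],[40,0],[40,2],[43,0],[43,2],[49,1],[55,0],[55,2],[59,0],[59,2]]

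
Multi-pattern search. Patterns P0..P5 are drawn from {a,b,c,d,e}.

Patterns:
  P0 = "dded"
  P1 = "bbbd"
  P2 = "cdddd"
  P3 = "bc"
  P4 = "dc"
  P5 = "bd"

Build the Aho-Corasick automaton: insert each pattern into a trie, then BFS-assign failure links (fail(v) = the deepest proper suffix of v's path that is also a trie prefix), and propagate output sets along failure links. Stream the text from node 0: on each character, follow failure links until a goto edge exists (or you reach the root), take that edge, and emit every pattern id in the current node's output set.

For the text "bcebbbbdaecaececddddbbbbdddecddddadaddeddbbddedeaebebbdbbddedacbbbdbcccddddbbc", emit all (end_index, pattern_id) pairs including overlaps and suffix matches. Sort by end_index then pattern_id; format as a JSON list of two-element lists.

Build:
Trie nodes:
  0='ε' goto b→5 c→9 d→1
  1='d' goto c→15 d→2
  2='dd' goto e→3
  3='dde' goto d→4
  4='dded' goto ·  ←P0
  5='b' goto b→6 c→14 d→16
  6='bb' goto b→7
  7='bbb' goto d→8
  8='bbbd' goto ·  ←P1
  9='c' goto d→10
  10='cd' goto d→11
  11='cdd' goto d→12
  12='cddd' goto d→13
  13='cdddd' goto ·  ←P2
  14='bc' goto ·  ←P3
  15='dc' goto ·  ←P4
  16='bd' goto ·  ←P5

BFS fail/out derivation:
  fail(1) 'd': from fail(0)=0 chase 'd': 0 ⇒ 0;  out=∅∪out(0)=∅
  fail(5) 'b': from fail(0)=0 chase 'b': 0 ⇒ 0;  out=∅∪out(0)=∅
  fail(9) 'c': from fail(0)=0 chase 'c': 0 ⇒ 0;  out=∅∪out(0)=∅
  fail(2) 'dd': from fail(1)=0 chase 'd': 0 ⇒ 1;  out=∅∪out(1)=∅
  fail(6) 'bb': from fail(5)=0 chase 'b': 0 ⇒ 5;  out=∅∪out(5)=∅
  fail(10) 'cd': from fail(9)=0 chase 'd': 0 ⇒ 1;  out=∅∪out(1)=∅
  fail(14) 'bc': from fail(5)=0 chase 'c': 0 ⇒ 9;  out={3}∪out(9)={3}
  fail(15) 'dc': from fail(1)=0 chase 'c': 0 ⇒ 9;  out={4}∪out(9)={4}
  fail(16) 'bd': from fail(5)=0 chase 'd': 0 ⇒ 1;  out={5}∪out(1)={5}
  fail(3) 'dde': from fail(2)=1 chase 'e': 1→0 ⇒ 0;  out=∅∪out(0)=∅
  fail(7) 'bbb': from fail(6)=5 chase 'b': 5 ⇒ 6;  out=∅∪out(6)=∅
  fail(11) 'cdd': from fail(10)=1 chase 'd': 1 ⇒ 2;  out=∅∪out(2)=∅
  fail(4) 'dded': from fail(3)=0 chase 'd': 0 ⇒ 1;  out={0}∪out(1)={0}
  fail(8) 'bbbd': from fail(7)=6 chase 'd': 6→5 ⇒ 16;  out={1}∪out(16)={1,5}
  fail(12) 'cddd': from fail(11)=2 chase 'd': 2→1 ⇒ 2;  out=∅∪out(2)=∅
  fail(13) 'cdddd': from fail(12)=2 chase 'd': 2→1 ⇒ 2;  out={2}∪out(2)={2}

Run:
[0] read 'b'  n0⇒n5
[1] read 'c'  n5⇒n14  ** P3@[0:1]
[2] read 'e'  n14⇒n0 ·f
[3] read 'b'  n0⇒n5
[4] read 'b'  n5⇒n6
[5] read 'b'  n6⇒n7
[6] read 'b'  n7⇒n7 ·f
[7] read 'd'  n7⇒n8  ** P1@[4:7],P5@[6:7]
[8] read 'a'  n8⇒n0 ·f
[9] read 'e'  n0⇒n0
[10] read 'c'  n0⇒n9
[11] read 'a'  n9⇒n0 ·f
[12] read 'e'  n0⇒n0
[13] read 'c'  n0⇒n9
[14] read 'e'  n9⇒n0 ·f
[15] read 'c'  n0⇒n9
[16] read 'd'  n9⇒n10
[17] read 'd'  n10⇒n11
[18] read 'd'  n11⇒n12
[19] read 'd'  n12⇒n13  ** P2@[15:19]
[20] read 'b'  n13⇒n5 ·f
[21] read 'b'  n5⇒n6
[22] read 'b'  n6⇒n7
[23] read 'b'  n7⇒n7 ·f
[24] read 'd'  n7⇒n8  ** P1@[21:24],P5@[23:24]
[25] read 'd'  n8⇒n2 ·f
[26] read 'd'  n2⇒n2 ·f
[27] read 'e'  n2⇒n3
[28] read 'c'  n3⇒n9 ·f
[29] read 'd'  n9⇒n10
[30] read 'd'  n10⇒n11
[31] read 'd'  n11⇒n12
[32] read 'd'  n12⇒n13  ** P2@[28:32]
[33] read 'a'  n13⇒n0 ·f
[34] read 'd'  n0⇒n1
[35] read 'a'  n1⇒n0 ·f
[36] read 'd'  n0⇒n1
[37] read 'd'  n1⇒n2
[38] read 'e'  n2⇒n3
[39] read 'd'  n3⇒n4  ** P0@[36:39]
[40] read 'd'  n4⇒n2 ·f
[41] read 'b'  n2⇒n5 ·f
[42] read 'b'  n5⇒n6
[43] read 'd'  n6⇒n16 ·f  ** P5@[42:43]
[44] read 'd'  n16⇒n2 ·f
[45] read 'e'  n2⇒n3
[46] read 'd'  n3⇒n4  ** P0@[43:46]
[47] read 'e'  n4⇒n0 ·f
[48] read 'a'  n0⇒n0
[49] read 'e'  n0⇒n0
[50] read 'b'  n0⇒n5
[51] read 'e'  n5⇒n0 ·f
[52] read 'b'  n0⇒n5
[53] read 'b'  n5⇒n6
[54] read 'd'  n6⇒n16 ·f  ** P5@[53:54]
[55] read 'b'  n16⇒n5 ·f
[56] read 'b'  n5⇒n6
[57] read 'd'  n6⇒n16 ·f  ** P5@[56:57]
[58] read 'd'  n16⇒n2 ·f
[59] read 'e'  n2⇒n3
[60] read 'd'  n3⇒n4  ** P0@[57:60]
[61] read 'a'  n4⇒n0 ·f
[62] read 'c'  n0⇒n9
[63] read 'b'  n9⇒n5 ·f
[64] read 'b'  n5⇒n6
[65] read 'b'  n6⇒n7
[66] read 'd'  n7⇒n8  ** P1@[63:66],P5@[65:66]
[67] read 'b'  n8⇒n5 ·f
[68] read 'c'  n5⇒n14  ** P3@[67:68]
[69] read 'c'  n14⇒n9 ·f
[70] read 'c'  n9⇒n9 ·f
[71] read 'd'  n9⇒n10
[72] read 'd'  n10⇒n11
[73] read 'd'  n11⇒n12
[74] read 'd'  n12⇒n13  ** P2@[70:74]
[75] read 'b'  n13⇒n5 ·f
[76] read 'b'  n5⇒n6
[77] read 'c'  n6⇒n14 ·f  ** P3@[76:77]

All matches (sorted): [[1,3],[7,1],[7,5],[19,2],[24,1],[24,5],[32,2],[39,0],[43,5],[46,0],[54,5],[57,5],[60,0],[66,1],[66,5],[68,3],[74,2],[77,3]]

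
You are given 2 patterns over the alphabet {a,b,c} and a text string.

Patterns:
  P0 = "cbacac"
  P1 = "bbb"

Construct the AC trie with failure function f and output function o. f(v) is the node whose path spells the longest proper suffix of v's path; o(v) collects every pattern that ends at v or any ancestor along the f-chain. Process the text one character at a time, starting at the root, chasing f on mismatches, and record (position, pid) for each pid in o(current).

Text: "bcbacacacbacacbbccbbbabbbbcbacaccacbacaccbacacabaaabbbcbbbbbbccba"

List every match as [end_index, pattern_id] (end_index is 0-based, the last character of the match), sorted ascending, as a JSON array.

Build:
Trie nodes:
  0='ε' goto b→7 c→1
  1='c' goto b→2
  2='cb' goto a→3
  3='cba' goto c→4
  4='cbac' goto a→5
  5='cbaca' goto c→6
  6='cbacac' goto ·  [P0 ends]
  7='b' goto b→8
  8='bb' goto b→9
  9='bbb' goto ·  [P1 ends]

BFS fail/out derivation:
  fail(1) 'c': from fail(0)=0 chase 'c': 0 ⇒ 0;  out=∅∪out(0)=∅
  fail(7) 'b': from fail(0)=0 chase 'b': 0 ⇒ 0;  out=∅∪out(0)=∅
  fail(2) 'cb': from fail(1)=0 chase 'b': 0 ⇒ 7;  out=∅∪out(7)=∅
  fail(8) 'bb': from fail(7)=0 chase 'b': 0 ⇒ 7;  out=∅∪out(7)=∅
  fail(3) 'cba': from fail(2)=7 chase 'a': 7→0 ⇒ 0;  out=∅∪out(0)=∅
  fail(9) 'bbb': from fail(8)=7 chase 'b': 7 ⇒ 8;  out={1}∪out(8)={1}
  fail(4) 'cbac': from fail(3)=0 chase 'c': 0 ⇒ 1;  out=∅∪out(1)=∅
  fail(5) 'cbaca': from fail(4)=1 chase 'a': 1→0 ⇒ 0;  out=∅∪out(0)=∅
  fail(6) 'cbacac': from fail(5)=0 chase 'c': 0 ⇒ 1;  out={0}∪out(1)={0}

Text stream:
i=0 'b': node 0→7
i=1 'c': node 7→1 (via fail)
i=2 'b': node 1→2
i=3 'a': node 2→3
i=4 'c': node 3→4
i=5 'a': node 4→5
i=6 'c': node 5→6  → match P0@[1:6]
i=7 'a': node 6→0 (via fail)
i=8 'c': node 0→1
i=9 'b': node 1→2
i=10 'a': node 2→3
i=11 'c': node 3→4
i=12 'a': node 4→5
i=13 'c': node 5→6  → match P0@[8:13]
i=14 'b': node 6→2 (via fail)
i=15 'b': node 2→8 (via fail)
i=16 'c': node 8→1 (via fail)
i=17 'c': node 1→1 (via fail)
i=18 'b': node 1→2
i=19 'b': node 2→8 (via fail)
i=20 'b': node 8→9  → match P1@[18:20]
i=21 'a': node 9→0 (via fail)
i=22 'b': node 0→7
i=23 'b': node 7→8
i=24 'b': node 8→9  → match P1@[22:24]
i=25 'b': node 9→9 (via fail)  → match P1@[23:25]
i=26 'c': node 9→1 (via fail)
i=27 'b': node 1→2
i=28 'a': node 2→3
i=29 'c': node 3→4
i=30 'a': node 4→5
i=31 'c': node 5→6  → match P0@[26:31]
i=32 'c': node 6→1 (via fail)
i=33 'a': node 1→0 (via fail)
i=34 'c': node 0→1
i=35 'b': node 1→2
i=36 'a': node 2→3
i=37 'c': node 3→4
i=38 'a': node 4→5
i=39 'c': node 5→6  → match P0@[34:39]
i=40 'c': node 6→1 (via fail)
i=41 'b': node 1→2
i=42 'a': node 2→3
i=43 'c': node 3→4
i=44 'a': node 4→5
i=45 'c': node 5→6  → match P0@[40:45]
i=46 'a': node 6→0 (via fail)
i=47 'b': node 0→7
i=48 'a': node 7→0 (via fail)
i=49 'a': node 0→0
i=50 'a': node 0→0
i=51 'b': node 0→7
i=52 'b': node 7→8
i=53 'b': node 8→9  → match P1@[51:53]
i=54 'c': node 9→1 (via fail)
i=55 'b': node 1→2
i=56 'b': node 2→8 (via fail)
i=57 'b': node 8→9  → match P1@[55:57]
i=58 'b': node 9→9 (via fail)  → match P1@[56:58]
i=59 'b': node 9→9 (via fail)  → match P1@[57:59]
i=60 'b': node 9→9 (via fail)  → match P1@[58:60]
i=61 'c': node 9→1 (via fail)
i=62 'c': node 1→1 (via fail)
i=63 'b': node 1→2
i=64 'a': node 2→3

All matches (sorted): [[6,0],[13,0],[20,1],[24,1],[25,1],[31,0],[39,0],[45,0],[53,1],[57,1],[58,1],[59,1],[60,1]]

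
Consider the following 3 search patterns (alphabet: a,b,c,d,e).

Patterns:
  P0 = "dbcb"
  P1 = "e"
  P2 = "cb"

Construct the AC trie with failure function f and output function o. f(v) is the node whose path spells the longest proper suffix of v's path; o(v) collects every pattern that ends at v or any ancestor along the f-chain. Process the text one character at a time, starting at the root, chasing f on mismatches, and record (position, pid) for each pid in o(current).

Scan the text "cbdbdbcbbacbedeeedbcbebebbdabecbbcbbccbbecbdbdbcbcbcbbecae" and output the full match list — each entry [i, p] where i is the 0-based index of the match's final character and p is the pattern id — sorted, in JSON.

Build automaton:
Trie (insert patterns):
  n0 'ε': c→6 d→1 e→5
  n1 'd': b→2
  n2 'db': c→3
  n3 'dbc': b→4
  n4 'dbcb': ·  [P0 ends]
  n5 'e': ·  [P1 ends]
  n6 'c': b→7
  n7 'cb': ·  [P2 ends]

Failure links (BFS by depth):
  fail(1) 'd': from fail(0)=0 chase 'd': 0 ⇒ 0;  out=∅∪out(0)=∅
  fail(5) 'e': from fail(0)=0 chase 'e': 0 ⇒ 0;  out={1}∪out(0)={1}
  fail(6) 'c': from fail(0)=0 chase 'c': 0 ⇒ 0;  out=∅∪out(0)=∅
  fail(2) 'db': from fail(1)=0 chase 'b': 0 ⇒ 0;  out=∅∪out(0)=∅
  fail(7) 'cb': from fail(6)=0 chase 'b': 0 ⇒ 0;  out={2}∪out(0)={2}
  fail(3) 'dbc': from fail(2)=0 chase 'c': 0 ⇒ 6;  out=∅∪out(6)=∅
  fail(4) 'dbcb': from fail(3)=6 chase 'b': 6 ⇒ 7;  out={0}∪out(7)={0,2}

Text stream:
i=0 'c': node 0→6
i=1 'b': node 6→7  emit P2@[0:1]
i=2 'd': node 7→1 (fail-walked)
i=3 'b': node 1→2
i=4 'd': node 2→1 (fail-walked)
i=5 'b': node 1→2
i=6 'c': node 2→3
i=7 'b': node 3→4  emit P0@[4:7],P2@[6:7]
i=8 'b': node 4→0 (fail-walked)
i=9 'a': node 0→0
i=10 'c': node 0→6
i=11 'b': node 6→7  emit P2@[10:11]
i=12 'e': node 7→5 (fail-walked)  emit P1@[12:12]
i=13 'd': node 5→1 (fail-walked)
i=14 'e': node 1→5 (fail-walked)  emit P1@[14:14]
i=15 'e': node 5→5 (fail-walked)  emit P1@[15:15]
i=16 'e': node 5→5 (fail-walked)  emit P1@[16:16]
i=17 'd': node 5→1 (fail-walked)
i=18 'b': node 1→2
i=19 'c': node 2→3
i=20 'b': node 3→4  emit P0@[17:20],P2@[19:20]
i=21 'e': node 4→5 (fail-walked)  emit P1@[21:21]
i=22 'b': node 5→0 (fail-walked)
i=23 'e': node 0→5  emit P1@[23:23]
i=24 'b': node 5→0 (fail-walked)
i=25 'b': node 0→0
i=26 'd': node 0→1
i=27 'a': node 1→0 (fail-walked)
i=28 'b': node 0→0
i=29 'e': node 0→5  emit P1@[29:29]
i=30 'c': node 5→6 (fail-walked)
i=31 'b': node 6→7  emit P2@[30:31]
i=32 'b': node 7→0 (fail-walked)
i=33 'c': node 0→6
i=34 'b': node 6→7  emit P2@[33:34]
i=35 'b': node 7→0 (fail-walked)
i=36 'c': node 0→6
i=37 'c': node 6→6 (fail-walked)
i=38 'b': node 6→7  emit P2@[37:38]
i=39 'b': node 7→0 (fail-walked)
i=40 'e': node 0→5  emit P1@[40:40]
i=41 'c': node 5→6 (fail-walked)
i=42 'b': node 6→7  emit P2@[41:42]
i=43 'd': node 7→1 (fail-walked)
i=44 'b': node 1→2
i=45 'd': node 2→1 (fail-walked)
i=46 'b': node 1→2
i=47 'c': node 2→3
i=48 'b': node 3→4  emit P0@[45:48],P2@[47:48]
i=49 'c': node 4→6 (fail-walked)
i=50 'b': node 6→7  emit P2@[49:50]
i=51 'c': node 7→6 (fail-walked)
i=52 'b': node 6→7  emit P2@[51:52]
i=53 'b': node 7→0 (fail-walked)
i=54 'e': node 0→5  emit P1@[54:54]
i=55 'c': node 5→6 (fail-walked)
i=56 'a': node 6→0 (fail-walked)
i=57 'e': node 0→5  emit P1@[57:57]

Result: [[1,2],[7,0],[7,2],[11,2],[12,1],[14,1],[15,1],[16,1],[20,0],[20,2],[21,1],[23,1],[29,1],[31,2],[34,2],[38,2],[40,1],[42,2],[48,0],[48,2],[50,2],[52,2],[54,1],[57,1]]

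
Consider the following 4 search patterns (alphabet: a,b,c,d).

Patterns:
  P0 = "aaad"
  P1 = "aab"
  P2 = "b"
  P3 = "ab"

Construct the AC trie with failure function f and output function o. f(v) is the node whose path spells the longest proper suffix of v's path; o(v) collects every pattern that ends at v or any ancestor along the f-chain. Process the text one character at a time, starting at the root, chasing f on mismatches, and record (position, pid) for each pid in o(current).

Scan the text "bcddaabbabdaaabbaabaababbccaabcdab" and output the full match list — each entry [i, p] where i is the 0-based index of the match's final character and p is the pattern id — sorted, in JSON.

Build automaton:
Trie (insert patterns):
  0='ε' goto a→1 b→6
  1='a' goto a→2 b→7
  2='aa' goto a→3 b→5
  3='aaa' goto d→4
  4='aaad' goto ·  [P0 ends]
  5='aab' goto ·  [P1 ends]
  6='b' goto ·  [P2 ends]
  7='ab' goto ·  [P3 ends]

BFS fail/out derivation:
  fail(1) 'a': from fail(0)=0 chase 'a': 0 ⇒ 0;  out=∅∪out(0)=∅
  fail(6) 'b': from fail(0)=0 chase 'b': 0 ⇒ 0;  out={2}∪out(0)={2}
  fail(2) 'aa': from fail(1)=0 chase 'a': 0 ⇒ 1;  out=∅∪out(1)=∅
  fail(7) 'ab': from fail(1)=0 chase 'b': 0 ⇒ 6;  out={3}∪out(6)={2,3}
  fail(3) 'aaa': from fail(2)=1 chase 'a': 1 ⇒ 2;  out=∅∪out(2)=∅
  fail(5) 'aab': from fail(2)=1 chase 'b': 1 ⇒ 7;  out={1}∪out(7)={1,2,3}
  fail(4) 'aaad': from fail(3)=2 chase 'd': 2→1→0 ⇒ 0;  out={0}∪out(0)={0}

Scan:
[0] read 'b'  n0⇒n6  ** P2@[0:0]
[1] read 'c'  n6⇒n0 ·f
[2] read 'd'  n0⇒n0
[3] read 'd'  n0⇒n0
[4] read 'a'  n0⇒n1
[5] read 'a'  n1⇒n2
[6] read 'b'  n2⇒n5  ** P1@[4:6],P2@[6:6],P3@[5:6]
[7] read 'b'  n5⇒n6 ·f  ** P2@[7:7]
[8] read 'a'  n6⇒n1 ·f
[9] read 'b'  n1⇒n7  ** P2@[9:9],P3@[8:9]
[10] read 'd'  n7⇒n0 ·f
[11] read 'a'  n0⇒n1
[12] read 'a'  n1⇒n2
[13] read 'a'  n2⇒n3
[14] read 'b'  n3⇒n5 ·f  ** P1@[12:14],P2@[14:14],P3@[13:14]
[15] read 'b'  n5⇒n6 ·f  ** P2@[15:15]
[16] read 'a'  n6⇒n1 ·f
[17] read 'a'  n1⇒n2
[18] read 'b'  n2⇒n5  ** P1@[16:18],P2@[18:18],P3@[17:18]
[19] read 'a'  n5⇒n1 ·f
[20] read 'a'  n1⇒n2
[21] read 'b'  n2⇒n5  ** P1@[19:21],P2@[21:21],P3@[20:21]
[22] read 'a'  n5⇒n1 ·f
[23] read 'b'  n1⇒n7  ** P2@[23:23],P3@[22:23]
[24] read 'b'  n7⇒n6 ·f  ** P2@[24:24]
[25] read 'c'  n6⇒n0 ·f
[26] read 'c'  n0⇒n0
[27] read 'a'  n0⇒n1
[28] read 'a'  n1⇒n2
[29] read 'b'  n2⇒n5  ** P1@[27:29],P2@[29:29],P3@[28:29]
[30] read 'c'  n5⇒n0 ·f
[31] read 'd'  n0⇒n0
[32] read 'a'  n0⇒n1
[33] read 'b'  n1⇒n7  ** P2@[33:33],P3@[32:33]

Matches: [[0,2],[6,1],[6,2],[6,3],[7,2],[9,2],[9,3],[14,1],[14,2],[14,3],[15,2],[18,1],[18,2],[18,3],[21,1],[21,2],[21,3],[23,2],[23,3],[24,2],[29,1],[29,2],[29,3],[33,2],[33,3]]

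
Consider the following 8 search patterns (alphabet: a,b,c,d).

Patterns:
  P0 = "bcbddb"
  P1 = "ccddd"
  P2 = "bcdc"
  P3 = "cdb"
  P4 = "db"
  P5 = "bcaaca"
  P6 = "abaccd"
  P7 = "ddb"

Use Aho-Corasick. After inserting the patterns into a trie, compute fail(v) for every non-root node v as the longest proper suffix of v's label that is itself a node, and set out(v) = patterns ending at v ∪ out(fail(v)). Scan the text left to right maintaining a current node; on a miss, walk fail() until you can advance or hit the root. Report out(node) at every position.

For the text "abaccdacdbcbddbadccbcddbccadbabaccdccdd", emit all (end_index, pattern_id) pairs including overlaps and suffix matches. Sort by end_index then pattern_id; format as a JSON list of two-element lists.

Construct AC machine:
Trie nodes:
  n0 'ε': a→22 b→1 c→7 d→16
  n1 'b': c→2
  n2 'bc': a→18 b→3 d→12
  n3 'bcb': d→4
  n4 'bcbd': d→5
  n5 'bcbdd': b→6
  n6 'bcbddb': ·  ←P0
  n7 'c': c→8 d→14
  n8 'cc': d→9
  n9 'ccd': d→10
  n10 'ccdd': d→11
  n11 'ccddd': ·  ←P1
  n12 'bcd': c→13
  n13 'bcdc': ·  ←P2
  n14 'cd': b→15
  n15 'cdb': ·  ←P3
  n16 'd': b→17 d→28
  n17 'db': ·  ←P4
  n18 'bca': a→19
  n19 'bcaa': c→20
  n20 'bcaac': a→21
  n21 'bcaaca': ·  ←P5
  n22 'a': b→23
  n23 'ab': a→24
  n24 'aba': c→25
  n25 'abac': c→26
  n26 'abacc': d→27
  n27 'abaccd': ·  ←P6
  n28 'dd': b→29
  n29 'ddb': ·  ←P7

BFS fail/out derivation:
  n1('b'): parent n0 fail=0; on 'b' 0 → fail=0;  out ∅∪∅=∅
  n7('c'): parent n0 fail=0; on 'c' 0 → fail=0;  out ∅∪∅=∅
  n16('d'): parent n0 fail=0; on 'd' 0 → fail=0;  out ∅∪∅=∅
  n22('a'): parent n0 fail=0; on 'a' 0 → fail=0;  out ∅∪∅=∅
  n2('bc'): parent n1 fail=0; on 'c' 0 → fail=7;  out ∅∪∅=∅
  n8('cc'): parent n7 fail=0; on 'c' 0 → fail=7;  out ∅∪∅=∅
  n14('cd'): parent n7 fail=0; on 'd' 0 → fail=16;  out ∅∪∅=∅
  n17('db'): parent n16 fail=0; on 'b' 0 → fail=1;  out {4}∪∅={4}
  n23('ab'): parent n22 fail=0; on 'b' 0 → fail=1;  out ∅∪∅=∅
  n28('dd'): parent n16 fail=0; on 'd' 0 → fail=16;  out ∅∪∅=∅
  n3('bcb'): parent n2 fail=7; on 'b' 7→0 → fail=1;  out ∅∪∅=∅
  n9('ccd'): parent n8 fail=7; on 'd' 7 → fail=14;  out ∅∪∅=∅
  n12('bcd'): parent n2 fail=7; on 'd' 7 → fail=14;  out ∅∪∅=∅
  n15('cdb'): parent n14 fail=16; on 'b' 16 → fail=17;  out {3}∪{4}={3,4}
  n18('bca'): parent n2 fail=7; on 'a' 7→0 → fail=22;  out ∅∪∅=∅
  n24('aba'): parent n23 fail=1; on 'a' 1→0 → fail=22;  out ∅∪∅=∅
  n29('ddb'): parent n28 fail=16; on 'b' 16 → fail=17;  out {7}∪{4}={4,7}
  n4('bcbd'): parent n3 fail=1; on 'd' 1→0 → fail=16;  out ∅∪∅=∅
  n10('ccdd'): parent n9 fail=14; on 'd' 14→16 → fail=28;  out ∅∪∅=∅
  n13('bcdc'): parent n12 fail=14; on 'c' 14→16→0 → fail=7;  out {2}∪∅={2}
  n19('bcaa'): parent n18 fail=22; on 'a' 22→0 → fail=22;  out ∅∪∅=∅
  n25('abac'): parent n24 fail=22; on 'c' 22→0 → fail=7;  out ∅∪∅=∅
  n5('bcbdd'): parent n4 fail=16; on 'd' 16 → fail=28;  out ∅∪∅=∅
  n11('ccddd'): parent n10 fail=28; on 'd' 28→16 → fail=28;  out {1}∪∅={1}
  n20('bcaac'): parent n19 fail=22; on 'c' 22→0 → fail=7;  out ∅∪∅=∅
  n26('abacc'): parent n25 fail=7; on 'c' 7 → fail=8;  out ∅∪∅=∅
  n6('bcbddb'): parent n5 fail=28; on 'b' 28 → fail=29;  out {0}∪{4,7}={0,4,7}
  n21('bcaaca'): parent n20 fail=7; on 'a' 7→0 → fail=22;  out {5}∪∅={5}
  n27('abaccd'): parent n26 fail=8; on 'd' 8 → fail=9;  out {6}∪∅={6}

Run:
[0] read 'a'  n0⇒n22
[1] read 'b'  n22⇒n23
[2] read 'a'  n23⇒n24
[3] read 'c'  n24⇒n25
[4] read 'c'  n25⇒n26
[5] read 'd'  n26⇒n27  → match P6@[0:5]
[6] read 'a'  n27⇒n22 ·f
[7] read 'c'  n22⇒n7 ·f
[8] read 'd'  n7⇒n14
[9] read 'b'  n14⇒n15  → match P3@[7:9],P4@[8:9]
[10] read 'c'  n15⇒n2 ·f
[11] read 'b'  n2⇒n3
[12] read 'd'  n3⇒n4
[13] read 'd'  n4⇒n5
[14] read 'b'  n5⇒n6  → match P0@[9:14],P4@[13:14],P7@[12:14]
[15] read 'a'  n6⇒n22 ·f
[16] read 'd'  n22⇒n16 ·f
[17] read 'c'  n16⇒n7 ·f
[18] read 'c'  n7⇒n8
[19] read 'b'  n8⇒n1 ·f
[20] read 'c'  n1⇒n2
[21] read 'd'  n2⇒n12
[22] read 'd'  n12⇒n28 ·f
[23] read 'b'  n28⇒n29  → match P4@[22:23],P7@[21:23]
[24] read 'c'  n29⇒n2 ·f
[25] read 'c'  n2⇒n8 ·f
[26] read 'a'  n8⇒n22 ·f
[27] read 'd'  n22⇒n16 ·f
[28] read 'b'  n16⇒n17  → match P4@[27:28]
[29] read 'a'  n17⇒n22 ·f
[30] read 'b'  n22⇒n23
[31] read 'a'  n23⇒n24
[32] read 'c'  n24⇒n25
[33] read 'c'  n25⇒n26
[34] read 'd'  n26⇒n27  → match P6@[29:34]
[35] read 'c'  n27⇒n7 ·f
[36] read 'c'  n7⇒n8
[37] read 'd'  n8⇒n9
[38] read 'd'  n9⇒n10

Result: [[5,6],[9,3],[9,4],[14,0],[14,4],[14,7],[23,4],[23,7],[28,4],[34,6]]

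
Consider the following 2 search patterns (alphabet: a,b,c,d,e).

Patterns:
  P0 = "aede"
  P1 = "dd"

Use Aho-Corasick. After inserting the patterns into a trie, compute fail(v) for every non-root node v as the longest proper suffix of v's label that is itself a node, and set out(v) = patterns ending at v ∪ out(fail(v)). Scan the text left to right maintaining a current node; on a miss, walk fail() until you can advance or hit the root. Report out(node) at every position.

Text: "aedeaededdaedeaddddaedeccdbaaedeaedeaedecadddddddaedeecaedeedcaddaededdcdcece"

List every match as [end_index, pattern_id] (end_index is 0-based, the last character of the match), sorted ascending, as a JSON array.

Build:
Trie nodes:
  n0 'ε': a→1 d→5
  n1 'a': e→2
  n2 'ae': d→3
  n3 'aed': e→4
  n4 'aede': ·  [P0 ends]
  n5 'd': d→6
  n6 'dd': ·  [P1 ends]

BFS fail/out derivation:
  fail(1) 'a': from fail(0)=0 chase 'a': 0 ⇒ 0;  out=∅∪out(0)=∅
  fail(5) 'd': from fail(0)=0 chase 'd': 0 ⇒ 0;  out=∅∪out(0)=∅
  fail(2) 'ae': from fail(1)=0 chase 'e': 0 ⇒ 0;  out=∅∪out(0)=∅
  fail(6) 'dd': from fail(5)=0 chase 'd': 0 ⇒ 5;  out={1}∪out(5)={1}
  fail(3) 'aed': from fail(2)=0 chase 'd': 0 ⇒ 5;  out=∅∪out(5)=∅
  fail(4) 'aede': from fail(3)=5 chase 'e': 5→0 ⇒ 0;  out={0}∪out(0)={0}

Run:
i=0 'a': node 0→1
i=1 'e': node 1→2
i=2 'd': node 2→3
i=3 'e': node 3→4  emit P0@[0:3]
i=4 'a': node 4→1 (via fail)
i=5 'e': node 1→2
i=6 'd': node 2→3
i=7 'e': node 3→4  emit P0@[4:7]
i=8 'd': node 4→5 (via fail)
i=9 'd': node 5→6  emit P1@[8:9]
i=10 'a': node 6→1 (via fail)
i=11 'e': node 1→2
i=12 'd': node 2→3
i=13 'e': node 3→4  emit P0@[10:13]
i=14 'a': node 4→1 (via fail)
i=15 'd': node 1→5 (via fail)
i=16 'd': node 5→6  emit P1@[15:16]
i=17 'd': node 6→6 (via fail)  emit P1@[16:17]
i=18 'd': node 6→6 (via fail)  emit P1@[17:18]
i=19 'a': node 6→1 (via fail)
i=20 'e': node 1→2
i=21 'd': node 2→3
i=22 'e': node 3→4  emit P0@[19:22]
i=23 'c': node 4→0 (via fail)
i=24 'c': node 0→0
i=25 'd': node 0→5
i=26 'b': node 5→0 (via fail)
i=27 'a': node 0→1
i=28 'a': node 1→1 (via fail)
i=29 'e': node 1→2
i=30 'd': node 2→3
i=31 'e': node 3→4  emit P0@[28:31]
i=32 'a': node 4→1 (via fail)
i=33 'e': node 1→2
i=34 'd': node 2→3
i=35 'e': node 3→4  emit P0@[32:35]
i=36 'a': node 4→1 (via fail)
i=37 'e': node 1→2
i=38 'd': node 2→3
i=39 'e': node 3→4  emit P0@[36:39]
i=40 'c': node 4→0 (via fail)
i=41 'a': node 0→1
i=42 'd': node 1→5 (via fail)
i=43 'd': node 5→6  emit P1@[42:43]
i=44 'd': node 6→6 (via fail)  emit P1@[43:44]
i=45 'd': node 6→6 (via fail)  emit P1@[44:45]
i=46 'd': node 6→6 (via fail)  emit P1@[45:46]
i=47 'd': node 6→6 (via fail)  emit P1@[46:47]
i=48 'd': node 6→6 (via fail)  emit P1@[47:48]
i=49 'a': node 6→1 (via fail)
i=50 'e': node 1→2
i=51 'd': node 2→3
i=52 'e': node 3→4  emit P0@[49:52]
i=53 'e': node 4→0 (via fail)
i=54 'c': node 0→0
i=55 'a': node 0→1
i=56 'e': node 1→2
i=57 'd': node 2→3
i=58 'e': node 3→4  emit P0@[55:58]
i=59 'e': node 4→0 (via fail)
i=60 'd': node 0→5
i=61 'c': node 5→0 (via fail)
i=62 'a': node 0→1
i=63 'd': node 1→5 (via fail)
i=64 'd': node 5→6  emit P1@[63:64]
i=65 'a': node 6→1 (via fail)
i=66 'e': node 1→2
i=67 'd': node 2→3
i=68 'e': node 3→4  emit P0@[65:68]
i=69 'd': node 4→5 (via fail)
i=70 'd': node 5→6  emit P1@[69:70]
i=71 'c': node 6→0 (via fail)
i=72 'd': node 0→5
i=73 'c': node 5→0 (via fail)
i=74 'e': node 0→0
i=75 'c': node 0→0
i=76 'e': node 0→0

Result: [[3,0],[7,0],[9,1],[13,0],[16,1],[17,1],[18,1],[22,0],[31,0],[35,0],[39,0],[43,1],[44,1],[45,1],[46,1],[47,1],[48,1],[52,0],[58,0],[64,1],[68,0],[70,1]]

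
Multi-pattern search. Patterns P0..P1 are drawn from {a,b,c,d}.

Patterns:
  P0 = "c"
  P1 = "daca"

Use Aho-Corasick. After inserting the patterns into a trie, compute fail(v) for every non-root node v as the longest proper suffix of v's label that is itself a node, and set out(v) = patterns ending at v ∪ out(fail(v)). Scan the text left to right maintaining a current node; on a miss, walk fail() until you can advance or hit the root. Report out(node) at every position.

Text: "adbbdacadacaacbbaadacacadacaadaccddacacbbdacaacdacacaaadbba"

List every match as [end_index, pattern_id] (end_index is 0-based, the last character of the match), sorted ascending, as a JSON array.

Construct AC machine:
Trie (insert patterns):
  0='ε' goto c→1 d→2
  1='c' goto ·  ←P0
  2='d' goto a→3
  3='da' goto c→4
  4='dac' goto a→5
  5='daca' goto ·  ←P1

Failure links (BFS by depth):
  n1('c'): parent n0 fail=0; on 'c' 0 → fail=0;  out {0}∪∅={0}
  n2('d'): parent n0 fail=0; on 'd' 0 → fail=0;  out ∅∪∅=∅
  n3('da'): parent n2 fail=0; on 'a' 0 → fail=0;  out ∅∪∅=∅
  n4('dac'): parent n3 fail=0; on 'c' 0 → fail=1;  out ∅∪{0}={0}
  n5('daca'): parent n4 fail=1; on 'a' 1→0 → fail=0;  out {1}∪∅={1}

Text stream:
pos 0 'a': at 0
pos 1 'd': at 2
pos 2 'b': at 0 ·f
pos 3 'b': at 0
pos 4 'd': at 2
pos 5 'a': at 3
pos 6 'c': at 4  ** P0@[6:6]
pos 7 'a': at 5  ** P1@[4:7]
pos 8 'd': at 2 ·f
pos 9 'a': at 3
pos 10 'c': at 4  ** P0@[10:10]
pos 11 'a': at 5  ** P1@[8:11]
pos 12 'a': at 0 ·f
pos 13 'c': at 1  ** P0@[13:13]
pos 14 'b': at 0 ·f
pos 15 'b': at 0
pos 16 'a': at 0
pos 17 'a': at 0
pos 18 'd': at 2
pos 19 'a': at 3
pos 20 'c': at 4  ** P0@[20:20]
pos 21 'a': at 5  ** P1@[18:21]
pos 22 'c': at 1 ·f  ** P0@[22:22]
pos 23 'a': at 0 ·f
pos 24 'd': at 2
pos 25 'a': at 3
pos 26 'c': at 4  ** P0@[26:26]
pos 27 'a': at 5  ** P1@[24:27]
pos 28 'a': at 0 ·f
pos 29 'd': at 2
pos 30 'a': at 3
pos 31 'c': at 4  ** P0@[31:31]
pos 32 'c': at 1 ·f  ** P0@[32:32]
pos 33 'd': at 2 ·f
pos 34 'd': at 2 ·f
pos 35 'a': at 3
pos 36 'c': at 4  ** P0@[36:36]
pos 37 'a': at 5  ** P1@[34:37]
pos 38 'c': at 1 ·f  ** P0@[38:38]
pos 39 'b': at 0 ·f
pos 40 'b': at 0
pos 41 'd': at 2
pos 42 'a': at 3
pos 43 'c': at 4  ** P0@[43:43]
pos 44 'a': at 5  ** P1@[41:44]
pos 45 'a': at 0 ·f
pos 46 'c': at 1  ** P0@[46:46]
pos 47 'd': at 2 ·f
pos 48 'a': at 3
pos 49 'c': at 4  ** P0@[49:49]
pos 50 'a': at 5  ** P1@[47:50]
pos 51 'c': at 1 ·f  ** P0@[51:51]
pos 52 'a': at 0 ·f
pos 53 'a': at 0
pos 54 'a': at 0
pos 55 'd': at 2
pos 56 'b': at 0 ·f
pos 57 'b': at 0
pos 58 'a': at 0

Matches: [[6,0],[7,1],[10,0],[11,1],[13,0],[20,0],[21,1],[22,0],[26,0],[27,1],[31,0],[32,0],[36,0],[37,1],[38,0],[43,0],[44,1],[46,0],[49,0],[50,1],[51,0]]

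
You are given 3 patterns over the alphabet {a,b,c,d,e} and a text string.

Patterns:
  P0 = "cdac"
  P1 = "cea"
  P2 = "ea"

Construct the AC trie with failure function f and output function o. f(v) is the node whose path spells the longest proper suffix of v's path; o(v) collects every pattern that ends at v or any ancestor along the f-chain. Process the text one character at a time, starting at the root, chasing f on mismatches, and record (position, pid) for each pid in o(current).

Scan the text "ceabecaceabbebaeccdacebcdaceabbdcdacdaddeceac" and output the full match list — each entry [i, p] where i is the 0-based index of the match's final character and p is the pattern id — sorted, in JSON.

Build:
Trie (insert patterns):
  n0 'ε': c→1 e→7
  n1 'c': d→2 e→5
  n2 'cd': a→3
  n3 'cda': c→4
  n4 'cdac': ·  ←P0
  n5 'ce': a→6
  n6 'cea': ·  ←P1
  n7 'e': a→8
  n8 'ea': ·  ←P2

BFS fail/out derivation:
  fail(1) 'c': from fail(0)=0 chase 'c': 0 ⇒ 0;  out=∅∪out(0)=∅
  fail(7) 'e': from fail(0)=0 chase 'e': 0 ⇒ 0;  out=∅∪out(0)=∅
  fail(2) 'cd': from fail(1)=0 chase 'd': 0 ⇒ 0;  out=∅∪out(0)=∅
  fail(5) 'ce': from fail(1)=0 chase 'e': 0 ⇒ 7;  out=∅∪out(7)=∅
  fail(8) 'ea': from fail(7)=0 chase 'a': 0 ⇒ 0;  out={2}∪out(0)={2}
  fail(3) 'cda': from fail(2)=0 chase 'a': 0 ⇒ 0;  out=∅∪out(0)=∅
  fail(6) 'cea': from fail(5)=7 chase 'a': 7 ⇒ 8;  out={1}∪out(8)={1,2}
  fail(4) 'cdac': from fail(3)=0 chase 'c': 0 ⇒ 1;  out={0}∪out(1)={0}

Scan:
i=0 'c': node 0→1
i=1 'e': node 1→5
i=2 'a': node 5→6  ** P1@[0:2],P2@[1:2]
i=3 'b': node 6→0 ·f
i=4 'e': node 0→7
i=5 'c': node 7→1 ·f
i=6 'a': node 1→0 ·f
i=7 'c': node 0→1
i=8 'e': node 1→5
i=9 'a': node 5→6  ** P1@[7:9],P2@[8:9]
i=10 'b': node 6→0 ·f
i=11 'b': node 0→0
i=12 'e': node 0→7
i=13 'b': node 7→0 ·f
i=14 'a': node 0→0
i=15 'e': node 0→7
i=16 'c': node 7→1 ·f
i=17 'c': node 1→1 ·f
i=18 'd': node 1→2
i=19 'a': node 2→3
i=20 'c': node 3→4  ** P0@[17:20]
i=21 'e': node 4→5 ·f
i=22 'b': node 5→0 ·f
i=23 'c': node 0→1
i=24 'd': node 1→2
i=25 'a': node 2→3
i=26 'c': node 3→4  ** P0@[23:26]
i=27 'e': node 4→5 ·f
i=28 'a': node 5→6  ** P1@[26:28],P2@[27:28]
i=29 'b': node 6→0 ·f
i=30 'b': node 0→0
i=31 'd': node 0→0
i=32 'c': node 0→1
i=33 'd': node 1→2
i=34 'a': node 2→3
i=35 'c': node 3→4  ** P0@[32:35]
i=36 'd': node 4→2 ·f
i=37 'a': node 2→3
i=38 'd': node 3→0 ·f
i=39 'd': node 0→0
i=40 'e': node 0→7
i=41 'c': node 7→1 ·f
i=42 'e': node 1→5
i=43 'a': node 5→6  ** P1@[41:43],P2@[42:43]
i=44 'c': node 6→1 ·f

All matches (sorted): [[2,1],[2,2],[9,1],[9,2],[20,0],[26,0],[28,1],[28,2],[35,0],[43,1],[43,2]]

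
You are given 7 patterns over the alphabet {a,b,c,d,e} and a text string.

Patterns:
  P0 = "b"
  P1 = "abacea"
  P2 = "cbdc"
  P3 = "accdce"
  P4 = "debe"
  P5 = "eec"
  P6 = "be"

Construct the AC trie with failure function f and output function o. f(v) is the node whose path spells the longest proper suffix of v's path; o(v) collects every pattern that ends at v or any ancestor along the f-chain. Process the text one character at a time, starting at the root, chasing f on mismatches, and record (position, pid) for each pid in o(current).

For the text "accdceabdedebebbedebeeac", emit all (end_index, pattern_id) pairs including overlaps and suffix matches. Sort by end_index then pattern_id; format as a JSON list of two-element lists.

Construct AC machine:
Trie (insert patterns):
  0='ε' goto a→2 b→1 c→8 d→17 e→21
  1='b' goto e→24  ←P0
  2='a' goto b→3 c→12
  3='ab' goto a→4
  4='aba' goto c→5
  5='abac' goto e→6
  6='abace' goto a→7
  7='abacea' goto ·  ←P1
  8='c' goto b→9
  9='cb' goto d→10
  10='cbd' goto c→11
  11='cbdc' goto ·  ←P2
  12='ac' goto c→13
  13='acc' goto d→14
  14='accd' goto c→15
  15='accdc' goto e→16
  16='accdce' goto ·  ←P3
  17='d' goto e→18
  18='de' goto b→19
  19='deb' goto e→20
  20='debe' goto ·  ←P4
  21='e' goto e→22
  22='ee' goto c→23
  23='eec' goto ·  ←P5
  24='be' goto ·  ←P6

BFS fail/out derivation:
  fail(1) 'b': from fail(0)=0 chase 'b': 0 ⇒ 0;  out={0}∪out(0)={0}
  fail(2) 'a': from fail(0)=0 chase 'a': 0 ⇒ 0;  out=∅∪out(0)=∅
  fail(8) 'c': from fail(0)=0 chase 'c': 0 ⇒ 0;  out=∅∪out(0)=∅
  fail(17) 'd': from fail(0)=0 chase 'd': 0 ⇒ 0;  out=∅∪out(0)=∅
  fail(21) 'e': from fail(0)=0 chase 'e': 0 ⇒ 0;  out=∅∪out(0)=∅
  fail(3) 'ab': from fail(2)=0 chase 'b': 0 ⇒ 1;  out=∅∪out(1)={0}
  fail(9) 'cb': from fail(8)=0 chase 'b': 0 ⇒ 1;  out=∅∪out(1)={0}
  fail(12) 'ac': from fail(2)=0 chase 'c': 0 ⇒ 8;  out=∅∪out(8)=∅
  fail(18) 'de': from fail(17)=0 chase 'e': 0 ⇒ 21;  out=∅∪out(21)=∅
  fail(22) 'ee': from fail(21)=0 chase 'e': 0 ⇒ 21;  out=∅∪out(21)=∅
  fail(24) 'be': from fail(1)=0 chase 'e': 0 ⇒ 21;  out={6}∪out(21)={6}
  fail(4) 'aba': from fail(3)=1 chase 'a': 1→0 ⇒ 2;  out=∅∪out(2)=∅
  fail(10) 'cbd': from fail(9)=1 chase 'd': 1→0 ⇒ 17;  out=∅∪out(17)=∅
  fail(13) 'acc': from fail(12)=8 chase 'c': 8→0 ⇒ 8;  out=∅∪out(8)=∅
  fail(19) 'deb': from fail(18)=21 chase 'b': 21→0 ⇒ 1;  out=∅∪out(1)={0}
  fail(23) 'eec': from fail(22)=21 chase 'c': 21→0 ⇒ 8;  out={5}∪out(8)={5}
  fail(5) 'abac': from fail(4)=2 chase 'c': 2 ⇒ 12;  out=∅∪out(12)=∅
  fail(11) 'cbdc': from fail(10)=17 chase 'c': 17→0 ⇒ 8;  out={2}∪out(8)={2}
  fail(14) 'accd': from fail(13)=8 chase 'd': 8→0 ⇒ 17;  out=∅∪out(17)=∅
  fail(20) 'debe': from fail(19)=1 chase 'e': 1 ⇒ 24;  out={4}∪out(24)={4,6}
  fail(6) 'abace': from fail(5)=12 chase 'e': 12→8→0 ⇒ 21;  out=∅∪out(21)=∅
  fail(15) 'accdc': from fail(14)=17 chase 'c': 17→0 ⇒ 8;  out=∅∪out(8)=∅
  fail(7) 'abacea': from fail(6)=21 chase 'a': 21→0 ⇒ 2;  out={1}∪out(2)={1}
  fail(16) 'accdce': from fail(15)=8 chase 'e': 8→0 ⇒ 21;  out={3}∪out(21)={3}

Text stream:
pos 0 'a': at 2
pos 1 'c': at 12
pos 2 'c': at 13
pos 3 'd': at 14
pos 4 'c': at 15
pos 5 'e': at 16  → match P3@[0:5]
pos 6 'a': at 2 (via fail)
pos 7 'b': at 3  → match P0@[7:7]
pos 8 'd': at 17 (via fail)
pos 9 'e': at 18
pos 10 'd': at 17 (via fail)
pos 11 'e': at 18
pos 12 'b': at 19  → match P0@[12:12]
pos 13 'e': at 20  → match P4@[10:13],P6@[12:13]
pos 14 'b': at 1 (via fail)  → match P0@[14:14]
pos 15 'b': at 1 (via fail)  → match P0@[15:15]
pos 16 'e': at 24  → match P6@[15:16]
pos 17 'd': at 17 (via fail)
pos 18 'e': at 18
pos 19 'b': at 19  → match P0@[19:19]
pos 20 'e': at 20  → match P4@[17:20],P6@[19:20]
pos 21 'e': at 22 (via fail)
pos 22 'a': at 2 (via fail)
pos 23 'c': at 12

Matches: [[5,3],[7,0],[12,0],[13,4],[13,6],[14,0],[15,0],[16,6],[19,0],[20,4],[20,6]]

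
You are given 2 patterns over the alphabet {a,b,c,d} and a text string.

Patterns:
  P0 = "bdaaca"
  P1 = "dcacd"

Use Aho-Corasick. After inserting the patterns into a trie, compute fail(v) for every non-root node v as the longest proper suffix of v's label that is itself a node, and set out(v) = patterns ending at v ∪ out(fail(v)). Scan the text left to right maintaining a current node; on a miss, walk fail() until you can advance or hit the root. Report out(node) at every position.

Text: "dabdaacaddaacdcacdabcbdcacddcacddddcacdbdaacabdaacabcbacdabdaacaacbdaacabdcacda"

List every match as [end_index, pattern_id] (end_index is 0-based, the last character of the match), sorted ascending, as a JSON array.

Build automaton:
Trie (insert patterns):
  n0 'ε': b→1 d→7
  n1 'b': d→2
  n2 'bd': a→3
  n3 'bda': a→4
  n4 'bdaa': c→5
  n5 'bdaac': a→6
  n6 'bdaaca': ·  [P0 ends]
  n7 'd': c→8
  n8 'dc': a→9
  n9 'dca': c→10
  n10 'dcac': d→11
  n11 'dcacd': ·  [P1 ends]

BFS fail/out derivation:
  fail(1) 'b': from fail(0)=0 chase 'b': 0 ⇒ 0;  out=∅∪out(0)=∅
  fail(7) 'd': from fail(0)=0 chase 'd': 0 ⇒ 0;  out=∅∪out(0)=∅
  fail(2) 'bd': from fail(1)=0 chase 'd': 0 ⇒ 7;  out=∅∪out(7)=∅
  fail(8) 'dc': from fail(7)=0 chase 'c': 0 ⇒ 0;  out=∅∪out(0)=∅
  fail(3) 'bda': from fail(2)=7 chase 'a': 7→0 ⇒ 0;  out=∅∪out(0)=∅
  fail(9) 'dca': from fail(8)=0 chase 'a': 0 ⇒ 0;  out=∅∪out(0)=∅
  fail(4) 'bdaa': from fail(3)=0 chase 'a': 0 ⇒ 0;  out=∅∪out(0)=∅
  fail(10) 'dcac': from fail(9)=0 chase 'c': 0 ⇒ 0;  out=∅∪out(0)=∅
  fail(5) 'bdaac': from fail(4)=0 chase 'c': 0 ⇒ 0;  out=∅∪out(0)=∅
  fail(11) 'dcacd': from fail(10)=0 chase 'd': 0 ⇒ 7;  out={1}∪out(7)={1}
  fail(6) 'bdaaca': from fail(5)=0 chase 'a': 0 ⇒ 0;  out={0}∪out(0)={0}

Text stream:
i=0 'd': node 0→7
i=1 'a': node 7→0 ·f
i=2 'b': node 0→1
i=3 'd': node 1→2
i=4 'a': node 2→3
i=5 'a': node 3→4
i=6 'c': node 4→5
i=7 'a': node 5→6  ** P0@[2:7]
i=8 'd': node 6→7 ·f
i=9 'd': node 7→7 ·f
i=10 'a': node 7→0 ·f
i=11 'a': node 0→0
i=12 'c': node 0→0
i=13 'd': node 0→7
i=14 'c': node 7→8
i=15 'a': node 8→9
i=16 'c': node 9→10
i=17 'd': node 10→11  ** P1@[13:17]
i=18 'a': node 11→0 ·f
i=19 'b': node 0→1
i=20 'c': node 1→0 ·f
i=21 'b': node 0→1
i=22 'd': node 1→2
i=23 'c': node 2→8 ·f
i=24 'a': node 8→9
i=25 'c': node 9→10
i=26 'd': node 10→11  ** P1@[22:26]
i=27 'd': node 11→7 ·f
i=28 'c': node 7→8
i=29 'a': node 8→9
i=30 'c': node 9→10
i=31 'd': node 10→11  ** P1@[27:31]
i=32 'd': node 11→7 ·f
i=33 'd': node 7→7 ·f
i=34 'd': node 7→7 ·f
i=35 'c': node 7→8
i=36 'a': node 8→9
i=37 'c': node 9→10
i=38 'd': node 10→11  ** P1@[34:38]
i=39 'b': node 11→1 ·f
i=40 'd': node 1→2
i=41 'a': node 2→3
i=42 'a': node 3→4
i=43 'c': node 4→5
i=44 'a': node 5→6  ** P0@[39:44]
i=45 'b': node 6→1 ·f
i=46 'd': node 1→2
i=47 'a': node 2→3
i=48 'a': node 3→4
i=49 'c': node 4→5
i=50 'a': node 5→6  ** P0@[45:50]
i=51 'b': node 6→1 ·f
i=52 'c': node 1→0 ·f
i=53 'b': node 0→1
i=54 'a': node 1→0 ·f
i=55 'c': node 0→0
i=56 'd': node 0→7
i=57 'a': node 7→0 ·f
i=58 'b': node 0→1
i=59 'd': node 1→2
i=60 'a': node 2→3
i=61 'a': node 3→4
i=62 'c': node 4→5
i=63 'a': node 5→6  ** P0@[58:63]
i=64 'a': node 6→0 ·f
i=65 'c': node 0→0
i=66 'b': node 0→1
i=67 'd': node 1→2
i=68 'a': node 2→3
i=69 'a': node 3→4
i=70 'c': node 4→5
i=71 'a': node 5→6  ** P0@[66:71]
i=72 'b': node 6→1 ·f
i=73 'd': node 1→2
i=74 'c': node 2→8 ·f
i=75 'a': node 8→9
i=76 'c': node 9→10
i=77 'd': node 10→11  ** P1@[73:77]
i=78 'a': node 11→0 ·f

All matches (sorted): [[7,0],[17,1],[26,1],[31,1],[38,1],[44,0],[50,0],[63,0],[71,0],[77,1]]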